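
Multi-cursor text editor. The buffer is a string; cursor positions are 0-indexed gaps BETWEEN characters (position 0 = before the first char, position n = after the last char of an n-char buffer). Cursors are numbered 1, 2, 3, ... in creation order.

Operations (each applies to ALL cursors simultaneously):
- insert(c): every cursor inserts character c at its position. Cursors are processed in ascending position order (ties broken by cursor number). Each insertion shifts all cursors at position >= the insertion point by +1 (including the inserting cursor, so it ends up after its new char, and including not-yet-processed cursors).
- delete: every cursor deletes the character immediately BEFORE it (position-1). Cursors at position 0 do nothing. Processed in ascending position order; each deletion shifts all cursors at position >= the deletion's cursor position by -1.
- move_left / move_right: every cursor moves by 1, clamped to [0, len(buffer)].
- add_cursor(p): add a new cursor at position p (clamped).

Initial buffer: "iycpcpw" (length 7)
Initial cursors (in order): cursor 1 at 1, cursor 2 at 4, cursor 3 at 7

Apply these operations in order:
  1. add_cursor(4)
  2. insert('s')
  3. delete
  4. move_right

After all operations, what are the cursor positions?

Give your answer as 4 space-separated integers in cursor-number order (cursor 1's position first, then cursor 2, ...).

After op 1 (add_cursor(4)): buffer="iycpcpw" (len 7), cursors c1@1 c2@4 c4@4 c3@7, authorship .......
After op 2 (insert('s')): buffer="isycpsscpws" (len 11), cursors c1@2 c2@7 c4@7 c3@11, authorship .1...24...3
After op 3 (delete): buffer="iycpcpw" (len 7), cursors c1@1 c2@4 c4@4 c3@7, authorship .......
After op 4 (move_right): buffer="iycpcpw" (len 7), cursors c1@2 c2@5 c4@5 c3@7, authorship .......

Answer: 2 5 7 5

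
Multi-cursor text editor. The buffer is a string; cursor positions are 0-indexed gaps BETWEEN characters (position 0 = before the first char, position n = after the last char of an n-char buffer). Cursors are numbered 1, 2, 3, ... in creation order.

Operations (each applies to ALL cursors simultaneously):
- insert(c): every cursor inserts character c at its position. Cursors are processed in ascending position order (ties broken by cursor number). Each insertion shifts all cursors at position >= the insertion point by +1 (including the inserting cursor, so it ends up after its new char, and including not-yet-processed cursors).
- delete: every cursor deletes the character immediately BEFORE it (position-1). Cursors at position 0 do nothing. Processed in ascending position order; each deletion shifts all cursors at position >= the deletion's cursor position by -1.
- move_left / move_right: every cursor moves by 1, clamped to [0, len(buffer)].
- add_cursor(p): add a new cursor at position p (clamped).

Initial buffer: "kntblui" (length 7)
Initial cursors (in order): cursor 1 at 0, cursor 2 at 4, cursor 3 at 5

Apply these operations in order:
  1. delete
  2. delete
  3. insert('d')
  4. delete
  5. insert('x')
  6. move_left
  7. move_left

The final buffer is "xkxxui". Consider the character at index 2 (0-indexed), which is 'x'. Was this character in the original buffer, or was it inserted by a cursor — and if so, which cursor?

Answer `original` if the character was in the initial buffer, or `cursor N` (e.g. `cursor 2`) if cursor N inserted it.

After op 1 (delete): buffer="kntui" (len 5), cursors c1@0 c2@3 c3@3, authorship .....
After op 2 (delete): buffer="kui" (len 3), cursors c1@0 c2@1 c3@1, authorship ...
After op 3 (insert('d')): buffer="dkddui" (len 6), cursors c1@1 c2@4 c3@4, authorship 1.23..
After op 4 (delete): buffer="kui" (len 3), cursors c1@0 c2@1 c3@1, authorship ...
After op 5 (insert('x')): buffer="xkxxui" (len 6), cursors c1@1 c2@4 c3@4, authorship 1.23..
After op 6 (move_left): buffer="xkxxui" (len 6), cursors c1@0 c2@3 c3@3, authorship 1.23..
After op 7 (move_left): buffer="xkxxui" (len 6), cursors c1@0 c2@2 c3@2, authorship 1.23..
Authorship (.=original, N=cursor N): 1 . 2 3 . .
Index 2: author = 2

Answer: cursor 2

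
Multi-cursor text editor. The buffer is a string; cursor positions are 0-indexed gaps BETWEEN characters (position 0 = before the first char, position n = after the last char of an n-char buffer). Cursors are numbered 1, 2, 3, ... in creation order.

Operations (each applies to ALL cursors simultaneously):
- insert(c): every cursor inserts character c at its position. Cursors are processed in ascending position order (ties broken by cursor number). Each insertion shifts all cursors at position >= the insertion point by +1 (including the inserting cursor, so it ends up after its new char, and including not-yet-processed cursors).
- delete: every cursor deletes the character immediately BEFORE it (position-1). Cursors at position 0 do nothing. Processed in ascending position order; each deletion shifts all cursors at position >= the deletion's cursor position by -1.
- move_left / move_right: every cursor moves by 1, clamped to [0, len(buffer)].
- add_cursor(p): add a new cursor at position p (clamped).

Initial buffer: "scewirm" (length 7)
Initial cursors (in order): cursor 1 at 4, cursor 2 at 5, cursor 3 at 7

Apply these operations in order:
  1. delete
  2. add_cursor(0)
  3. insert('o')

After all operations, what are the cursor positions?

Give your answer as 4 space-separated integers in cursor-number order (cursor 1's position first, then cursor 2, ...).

Answer: 6 6 8 1

Derivation:
After op 1 (delete): buffer="scer" (len 4), cursors c1@3 c2@3 c3@4, authorship ....
After op 2 (add_cursor(0)): buffer="scer" (len 4), cursors c4@0 c1@3 c2@3 c3@4, authorship ....
After op 3 (insert('o')): buffer="osceooro" (len 8), cursors c4@1 c1@6 c2@6 c3@8, authorship 4...12.3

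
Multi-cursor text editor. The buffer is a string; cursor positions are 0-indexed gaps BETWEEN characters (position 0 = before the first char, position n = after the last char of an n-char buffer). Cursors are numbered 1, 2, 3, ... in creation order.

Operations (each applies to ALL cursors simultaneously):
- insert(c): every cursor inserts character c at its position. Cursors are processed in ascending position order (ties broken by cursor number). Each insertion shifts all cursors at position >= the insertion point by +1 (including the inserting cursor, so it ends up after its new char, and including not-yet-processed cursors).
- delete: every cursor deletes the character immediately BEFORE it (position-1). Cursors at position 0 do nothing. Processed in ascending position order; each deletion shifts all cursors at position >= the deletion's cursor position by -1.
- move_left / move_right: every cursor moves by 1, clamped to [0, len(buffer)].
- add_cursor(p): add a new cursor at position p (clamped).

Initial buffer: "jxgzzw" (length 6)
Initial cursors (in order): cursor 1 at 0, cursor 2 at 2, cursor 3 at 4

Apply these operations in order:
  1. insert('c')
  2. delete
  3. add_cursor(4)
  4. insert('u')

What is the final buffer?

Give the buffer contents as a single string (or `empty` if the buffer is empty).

Answer: ujxugzuuzw

Derivation:
After op 1 (insert('c')): buffer="cjxcgzczw" (len 9), cursors c1@1 c2@4 c3@7, authorship 1..2..3..
After op 2 (delete): buffer="jxgzzw" (len 6), cursors c1@0 c2@2 c3@4, authorship ......
After op 3 (add_cursor(4)): buffer="jxgzzw" (len 6), cursors c1@0 c2@2 c3@4 c4@4, authorship ......
After op 4 (insert('u')): buffer="ujxugzuuzw" (len 10), cursors c1@1 c2@4 c3@8 c4@8, authorship 1..2..34..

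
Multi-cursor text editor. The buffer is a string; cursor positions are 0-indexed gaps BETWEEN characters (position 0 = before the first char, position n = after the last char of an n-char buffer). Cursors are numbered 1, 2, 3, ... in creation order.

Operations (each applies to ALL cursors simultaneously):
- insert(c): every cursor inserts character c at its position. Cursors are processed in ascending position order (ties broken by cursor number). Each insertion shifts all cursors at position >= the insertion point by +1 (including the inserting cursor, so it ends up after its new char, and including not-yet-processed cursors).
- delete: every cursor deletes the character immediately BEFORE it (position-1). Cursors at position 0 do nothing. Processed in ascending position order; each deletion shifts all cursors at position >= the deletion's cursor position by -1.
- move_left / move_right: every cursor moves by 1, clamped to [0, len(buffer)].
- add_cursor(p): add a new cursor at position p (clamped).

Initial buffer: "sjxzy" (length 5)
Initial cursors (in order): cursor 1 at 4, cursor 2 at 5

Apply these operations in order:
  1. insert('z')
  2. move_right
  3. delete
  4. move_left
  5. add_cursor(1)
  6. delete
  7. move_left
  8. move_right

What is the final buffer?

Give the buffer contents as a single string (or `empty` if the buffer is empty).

After op 1 (insert('z')): buffer="sjxzzyz" (len 7), cursors c1@5 c2@7, authorship ....1.2
After op 2 (move_right): buffer="sjxzzyz" (len 7), cursors c1@6 c2@7, authorship ....1.2
After op 3 (delete): buffer="sjxzz" (len 5), cursors c1@5 c2@5, authorship ....1
After op 4 (move_left): buffer="sjxzz" (len 5), cursors c1@4 c2@4, authorship ....1
After op 5 (add_cursor(1)): buffer="sjxzz" (len 5), cursors c3@1 c1@4 c2@4, authorship ....1
After op 6 (delete): buffer="jz" (len 2), cursors c3@0 c1@1 c2@1, authorship .1
After op 7 (move_left): buffer="jz" (len 2), cursors c1@0 c2@0 c3@0, authorship .1
After op 8 (move_right): buffer="jz" (len 2), cursors c1@1 c2@1 c3@1, authorship .1

Answer: jz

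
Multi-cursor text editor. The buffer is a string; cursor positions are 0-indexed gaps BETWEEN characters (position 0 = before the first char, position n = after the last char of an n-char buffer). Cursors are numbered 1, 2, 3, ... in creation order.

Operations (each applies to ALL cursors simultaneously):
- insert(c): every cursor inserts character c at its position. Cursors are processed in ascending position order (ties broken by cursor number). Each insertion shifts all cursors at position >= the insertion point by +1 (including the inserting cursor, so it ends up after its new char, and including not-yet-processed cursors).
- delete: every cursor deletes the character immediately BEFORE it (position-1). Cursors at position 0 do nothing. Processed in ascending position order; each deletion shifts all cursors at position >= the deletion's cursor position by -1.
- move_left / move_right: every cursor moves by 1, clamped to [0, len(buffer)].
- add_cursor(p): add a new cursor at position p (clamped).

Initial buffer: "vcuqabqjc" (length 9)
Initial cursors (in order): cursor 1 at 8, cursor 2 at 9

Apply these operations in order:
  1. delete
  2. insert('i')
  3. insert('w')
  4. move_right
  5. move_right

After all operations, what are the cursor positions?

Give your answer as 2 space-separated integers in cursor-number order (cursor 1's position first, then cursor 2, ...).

After op 1 (delete): buffer="vcuqabq" (len 7), cursors c1@7 c2@7, authorship .......
After op 2 (insert('i')): buffer="vcuqabqii" (len 9), cursors c1@9 c2@9, authorship .......12
After op 3 (insert('w')): buffer="vcuqabqiiww" (len 11), cursors c1@11 c2@11, authorship .......1212
After op 4 (move_right): buffer="vcuqabqiiww" (len 11), cursors c1@11 c2@11, authorship .......1212
After op 5 (move_right): buffer="vcuqabqiiww" (len 11), cursors c1@11 c2@11, authorship .......1212

Answer: 11 11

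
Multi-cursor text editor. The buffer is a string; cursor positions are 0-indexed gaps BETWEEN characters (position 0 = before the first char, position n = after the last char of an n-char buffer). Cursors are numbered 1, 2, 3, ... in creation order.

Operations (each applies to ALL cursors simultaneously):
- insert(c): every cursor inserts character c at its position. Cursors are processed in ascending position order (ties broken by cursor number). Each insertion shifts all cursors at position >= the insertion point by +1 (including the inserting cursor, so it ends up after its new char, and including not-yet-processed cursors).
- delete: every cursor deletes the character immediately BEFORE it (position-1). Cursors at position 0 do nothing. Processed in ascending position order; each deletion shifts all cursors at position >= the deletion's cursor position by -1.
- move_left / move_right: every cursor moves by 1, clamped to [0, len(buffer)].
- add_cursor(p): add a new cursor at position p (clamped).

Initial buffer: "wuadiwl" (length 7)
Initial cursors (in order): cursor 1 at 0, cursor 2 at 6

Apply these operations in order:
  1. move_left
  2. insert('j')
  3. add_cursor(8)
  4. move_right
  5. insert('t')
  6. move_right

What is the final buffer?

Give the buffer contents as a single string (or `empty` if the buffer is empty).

After op 1 (move_left): buffer="wuadiwl" (len 7), cursors c1@0 c2@5, authorship .......
After op 2 (insert('j')): buffer="jwuadijwl" (len 9), cursors c1@1 c2@7, authorship 1.....2..
After op 3 (add_cursor(8)): buffer="jwuadijwl" (len 9), cursors c1@1 c2@7 c3@8, authorship 1.....2..
After op 4 (move_right): buffer="jwuadijwl" (len 9), cursors c1@2 c2@8 c3@9, authorship 1.....2..
After op 5 (insert('t')): buffer="jwtuadijwtlt" (len 12), cursors c1@3 c2@10 c3@12, authorship 1.1....2.2.3
After op 6 (move_right): buffer="jwtuadijwtlt" (len 12), cursors c1@4 c2@11 c3@12, authorship 1.1....2.2.3

Answer: jwtuadijwtlt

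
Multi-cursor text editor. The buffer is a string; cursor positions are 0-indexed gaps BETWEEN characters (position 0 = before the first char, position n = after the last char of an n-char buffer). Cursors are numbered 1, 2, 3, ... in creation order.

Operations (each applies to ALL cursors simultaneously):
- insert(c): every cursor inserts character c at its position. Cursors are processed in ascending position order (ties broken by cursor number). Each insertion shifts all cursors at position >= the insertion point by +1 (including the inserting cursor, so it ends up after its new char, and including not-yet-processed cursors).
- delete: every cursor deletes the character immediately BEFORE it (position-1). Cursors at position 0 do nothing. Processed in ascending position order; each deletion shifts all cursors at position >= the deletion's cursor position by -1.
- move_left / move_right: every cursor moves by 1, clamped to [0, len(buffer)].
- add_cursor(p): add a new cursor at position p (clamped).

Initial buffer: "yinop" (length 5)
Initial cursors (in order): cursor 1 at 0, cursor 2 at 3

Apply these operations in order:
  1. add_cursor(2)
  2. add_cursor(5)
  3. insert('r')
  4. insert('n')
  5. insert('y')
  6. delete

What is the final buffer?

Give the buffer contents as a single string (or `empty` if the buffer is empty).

After op 1 (add_cursor(2)): buffer="yinop" (len 5), cursors c1@0 c3@2 c2@3, authorship .....
After op 2 (add_cursor(5)): buffer="yinop" (len 5), cursors c1@0 c3@2 c2@3 c4@5, authorship .....
After op 3 (insert('r')): buffer="ryirnropr" (len 9), cursors c1@1 c3@4 c2@6 c4@9, authorship 1..3.2..4
After op 4 (insert('n')): buffer="rnyirnnrnoprn" (len 13), cursors c1@2 c3@6 c2@9 c4@13, authorship 11..33.22..44
After op 5 (insert('y')): buffer="rnyyirnynrnyoprny" (len 17), cursors c1@3 c3@8 c2@12 c4@17, authorship 111..333.222..444
After op 6 (delete): buffer="rnyirnnrnoprn" (len 13), cursors c1@2 c3@6 c2@9 c4@13, authorship 11..33.22..44

Answer: rnyirnnrnoprn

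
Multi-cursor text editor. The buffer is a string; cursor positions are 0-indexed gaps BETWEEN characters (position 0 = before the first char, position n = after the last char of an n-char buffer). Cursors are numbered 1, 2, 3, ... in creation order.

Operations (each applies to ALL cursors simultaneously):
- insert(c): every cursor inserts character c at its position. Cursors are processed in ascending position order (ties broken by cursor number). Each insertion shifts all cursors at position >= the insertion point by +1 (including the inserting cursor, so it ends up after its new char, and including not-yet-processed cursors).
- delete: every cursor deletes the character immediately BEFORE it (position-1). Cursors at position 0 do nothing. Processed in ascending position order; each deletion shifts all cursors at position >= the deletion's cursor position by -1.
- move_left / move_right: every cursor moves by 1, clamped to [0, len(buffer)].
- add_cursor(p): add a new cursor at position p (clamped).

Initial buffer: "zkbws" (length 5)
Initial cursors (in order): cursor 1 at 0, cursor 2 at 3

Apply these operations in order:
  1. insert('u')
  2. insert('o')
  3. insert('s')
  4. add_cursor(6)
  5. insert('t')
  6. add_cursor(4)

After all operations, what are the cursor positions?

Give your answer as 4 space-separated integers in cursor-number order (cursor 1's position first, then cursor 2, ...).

After op 1 (insert('u')): buffer="uzkbuws" (len 7), cursors c1@1 c2@5, authorship 1...2..
After op 2 (insert('o')): buffer="uozkbuows" (len 9), cursors c1@2 c2@7, authorship 11...22..
After op 3 (insert('s')): buffer="uoszkbuosws" (len 11), cursors c1@3 c2@9, authorship 111...222..
After op 4 (add_cursor(6)): buffer="uoszkbuosws" (len 11), cursors c1@3 c3@6 c2@9, authorship 111...222..
After op 5 (insert('t')): buffer="uostzkbtuostws" (len 14), cursors c1@4 c3@8 c2@12, authorship 1111...32222..
After op 6 (add_cursor(4)): buffer="uostzkbtuostws" (len 14), cursors c1@4 c4@4 c3@8 c2@12, authorship 1111...32222..

Answer: 4 12 8 4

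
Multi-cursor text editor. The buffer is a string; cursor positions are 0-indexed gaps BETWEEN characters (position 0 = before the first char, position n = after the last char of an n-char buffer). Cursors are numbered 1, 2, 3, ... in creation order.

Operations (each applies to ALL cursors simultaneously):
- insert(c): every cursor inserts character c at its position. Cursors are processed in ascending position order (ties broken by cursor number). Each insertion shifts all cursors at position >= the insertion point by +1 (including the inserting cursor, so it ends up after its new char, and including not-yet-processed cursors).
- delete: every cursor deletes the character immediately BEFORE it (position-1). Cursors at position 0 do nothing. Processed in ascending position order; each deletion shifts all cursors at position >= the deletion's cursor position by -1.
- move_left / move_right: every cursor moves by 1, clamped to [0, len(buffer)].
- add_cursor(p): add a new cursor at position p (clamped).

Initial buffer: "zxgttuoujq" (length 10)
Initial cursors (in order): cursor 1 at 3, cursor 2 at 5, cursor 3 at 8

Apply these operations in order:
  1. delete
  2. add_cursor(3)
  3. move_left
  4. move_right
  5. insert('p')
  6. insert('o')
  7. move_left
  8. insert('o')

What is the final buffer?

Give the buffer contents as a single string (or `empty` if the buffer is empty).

After op 1 (delete): buffer="zxtuojq" (len 7), cursors c1@2 c2@3 c3@5, authorship .......
After op 2 (add_cursor(3)): buffer="zxtuojq" (len 7), cursors c1@2 c2@3 c4@3 c3@5, authorship .......
After op 3 (move_left): buffer="zxtuojq" (len 7), cursors c1@1 c2@2 c4@2 c3@4, authorship .......
After op 4 (move_right): buffer="zxtuojq" (len 7), cursors c1@2 c2@3 c4@3 c3@5, authorship .......
After op 5 (insert('p')): buffer="zxptppuopjq" (len 11), cursors c1@3 c2@6 c4@6 c3@9, authorship ..1.24..3..
After op 6 (insert('o')): buffer="zxpotppoouopojq" (len 15), cursors c1@4 c2@9 c4@9 c3@13, authorship ..11.2424..33..
After op 7 (move_left): buffer="zxpotppoouopojq" (len 15), cursors c1@3 c2@8 c4@8 c3@12, authorship ..11.2424..33..
After op 8 (insert('o')): buffer="zxpootppoooouopoojq" (len 19), cursors c1@4 c2@11 c4@11 c3@16, authorship ..111.242244..333..

Answer: zxpootppoooouopoojq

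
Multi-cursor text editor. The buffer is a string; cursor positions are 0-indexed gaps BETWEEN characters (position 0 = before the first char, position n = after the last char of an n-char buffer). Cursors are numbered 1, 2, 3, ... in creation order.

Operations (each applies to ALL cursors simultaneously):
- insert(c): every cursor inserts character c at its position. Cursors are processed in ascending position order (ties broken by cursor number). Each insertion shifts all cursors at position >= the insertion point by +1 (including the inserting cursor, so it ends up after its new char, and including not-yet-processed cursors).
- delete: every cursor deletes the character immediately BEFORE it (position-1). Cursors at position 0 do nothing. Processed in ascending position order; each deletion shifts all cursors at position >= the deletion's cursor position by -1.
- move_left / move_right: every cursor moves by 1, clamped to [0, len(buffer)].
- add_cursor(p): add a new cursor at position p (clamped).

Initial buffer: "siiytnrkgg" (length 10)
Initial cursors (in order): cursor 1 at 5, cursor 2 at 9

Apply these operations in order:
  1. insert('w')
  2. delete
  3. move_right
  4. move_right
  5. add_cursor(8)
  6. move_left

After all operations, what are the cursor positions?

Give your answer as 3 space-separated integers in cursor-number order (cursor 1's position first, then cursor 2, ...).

After op 1 (insert('w')): buffer="siiytwnrkgwg" (len 12), cursors c1@6 c2@11, authorship .....1....2.
After op 2 (delete): buffer="siiytnrkgg" (len 10), cursors c1@5 c2@9, authorship ..........
After op 3 (move_right): buffer="siiytnrkgg" (len 10), cursors c1@6 c2@10, authorship ..........
After op 4 (move_right): buffer="siiytnrkgg" (len 10), cursors c1@7 c2@10, authorship ..........
After op 5 (add_cursor(8)): buffer="siiytnrkgg" (len 10), cursors c1@7 c3@8 c2@10, authorship ..........
After op 6 (move_left): buffer="siiytnrkgg" (len 10), cursors c1@6 c3@7 c2@9, authorship ..........

Answer: 6 9 7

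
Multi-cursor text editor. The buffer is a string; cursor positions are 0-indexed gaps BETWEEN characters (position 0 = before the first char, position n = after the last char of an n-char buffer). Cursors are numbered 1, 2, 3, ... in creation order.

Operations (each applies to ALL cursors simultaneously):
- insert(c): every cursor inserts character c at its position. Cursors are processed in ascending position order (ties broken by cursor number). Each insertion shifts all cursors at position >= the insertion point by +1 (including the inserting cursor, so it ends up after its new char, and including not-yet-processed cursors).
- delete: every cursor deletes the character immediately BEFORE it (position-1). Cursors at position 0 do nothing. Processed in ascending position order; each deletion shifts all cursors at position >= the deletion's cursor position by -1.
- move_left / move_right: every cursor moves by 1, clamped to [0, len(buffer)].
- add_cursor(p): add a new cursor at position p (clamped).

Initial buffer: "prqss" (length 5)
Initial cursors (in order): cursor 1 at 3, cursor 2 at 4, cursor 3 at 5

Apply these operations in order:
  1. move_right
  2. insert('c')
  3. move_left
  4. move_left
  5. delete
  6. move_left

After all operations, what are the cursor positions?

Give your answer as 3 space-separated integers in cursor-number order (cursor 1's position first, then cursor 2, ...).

Answer: 1 2 2

Derivation:
After op 1 (move_right): buffer="prqss" (len 5), cursors c1@4 c2@5 c3@5, authorship .....
After op 2 (insert('c')): buffer="prqscscc" (len 8), cursors c1@5 c2@8 c3@8, authorship ....1.23
After op 3 (move_left): buffer="prqscscc" (len 8), cursors c1@4 c2@7 c3@7, authorship ....1.23
After op 4 (move_left): buffer="prqscscc" (len 8), cursors c1@3 c2@6 c3@6, authorship ....1.23
After op 5 (delete): buffer="prscc" (len 5), cursors c1@2 c2@3 c3@3, authorship ...23
After op 6 (move_left): buffer="prscc" (len 5), cursors c1@1 c2@2 c3@2, authorship ...23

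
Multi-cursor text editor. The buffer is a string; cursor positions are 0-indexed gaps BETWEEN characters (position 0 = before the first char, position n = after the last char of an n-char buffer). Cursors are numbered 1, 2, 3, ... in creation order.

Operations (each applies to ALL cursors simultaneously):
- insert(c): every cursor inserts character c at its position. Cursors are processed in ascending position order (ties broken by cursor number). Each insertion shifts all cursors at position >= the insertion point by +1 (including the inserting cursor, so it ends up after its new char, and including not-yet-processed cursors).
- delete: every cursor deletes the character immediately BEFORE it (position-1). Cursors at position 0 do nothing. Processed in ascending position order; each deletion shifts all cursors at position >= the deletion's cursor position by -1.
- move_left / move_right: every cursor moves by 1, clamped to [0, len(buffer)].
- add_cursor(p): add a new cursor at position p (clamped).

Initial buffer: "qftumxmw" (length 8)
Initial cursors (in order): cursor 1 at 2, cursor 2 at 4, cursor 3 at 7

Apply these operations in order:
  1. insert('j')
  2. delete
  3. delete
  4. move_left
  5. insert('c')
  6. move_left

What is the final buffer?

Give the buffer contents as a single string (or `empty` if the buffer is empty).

After op 1 (insert('j')): buffer="qfjtujmxmjw" (len 11), cursors c1@3 c2@6 c3@10, authorship ..1..2...3.
After op 2 (delete): buffer="qftumxmw" (len 8), cursors c1@2 c2@4 c3@7, authorship ........
After op 3 (delete): buffer="qtmxw" (len 5), cursors c1@1 c2@2 c3@4, authorship .....
After op 4 (move_left): buffer="qtmxw" (len 5), cursors c1@0 c2@1 c3@3, authorship .....
After op 5 (insert('c')): buffer="cqctmcxw" (len 8), cursors c1@1 c2@3 c3@6, authorship 1.2..3..
After op 6 (move_left): buffer="cqctmcxw" (len 8), cursors c1@0 c2@2 c3@5, authorship 1.2..3..

Answer: cqctmcxw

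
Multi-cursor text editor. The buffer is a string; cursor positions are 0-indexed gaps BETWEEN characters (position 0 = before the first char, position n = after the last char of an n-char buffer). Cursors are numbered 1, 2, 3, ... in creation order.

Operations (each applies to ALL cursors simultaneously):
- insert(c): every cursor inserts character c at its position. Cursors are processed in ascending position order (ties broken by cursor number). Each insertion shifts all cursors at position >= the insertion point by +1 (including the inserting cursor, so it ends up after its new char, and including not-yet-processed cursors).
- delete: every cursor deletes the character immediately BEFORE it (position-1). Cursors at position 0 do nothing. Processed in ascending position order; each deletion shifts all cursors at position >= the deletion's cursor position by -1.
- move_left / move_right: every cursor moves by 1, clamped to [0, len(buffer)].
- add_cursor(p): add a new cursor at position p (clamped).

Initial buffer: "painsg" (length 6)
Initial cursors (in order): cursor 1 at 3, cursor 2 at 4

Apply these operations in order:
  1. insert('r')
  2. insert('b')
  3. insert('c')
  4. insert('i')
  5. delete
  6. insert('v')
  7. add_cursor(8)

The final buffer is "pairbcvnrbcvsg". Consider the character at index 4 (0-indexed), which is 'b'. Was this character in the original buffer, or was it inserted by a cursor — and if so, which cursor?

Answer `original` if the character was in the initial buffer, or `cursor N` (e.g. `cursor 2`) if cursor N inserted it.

Answer: cursor 1

Derivation:
After op 1 (insert('r')): buffer="pairnrsg" (len 8), cursors c1@4 c2@6, authorship ...1.2..
After op 2 (insert('b')): buffer="pairbnrbsg" (len 10), cursors c1@5 c2@8, authorship ...11.22..
After op 3 (insert('c')): buffer="pairbcnrbcsg" (len 12), cursors c1@6 c2@10, authorship ...111.222..
After op 4 (insert('i')): buffer="pairbcinrbcisg" (len 14), cursors c1@7 c2@12, authorship ...1111.2222..
After op 5 (delete): buffer="pairbcnrbcsg" (len 12), cursors c1@6 c2@10, authorship ...111.222..
After op 6 (insert('v')): buffer="pairbcvnrbcvsg" (len 14), cursors c1@7 c2@12, authorship ...1111.2222..
After op 7 (add_cursor(8)): buffer="pairbcvnrbcvsg" (len 14), cursors c1@7 c3@8 c2@12, authorship ...1111.2222..
Authorship (.=original, N=cursor N): . . . 1 1 1 1 . 2 2 2 2 . .
Index 4: author = 1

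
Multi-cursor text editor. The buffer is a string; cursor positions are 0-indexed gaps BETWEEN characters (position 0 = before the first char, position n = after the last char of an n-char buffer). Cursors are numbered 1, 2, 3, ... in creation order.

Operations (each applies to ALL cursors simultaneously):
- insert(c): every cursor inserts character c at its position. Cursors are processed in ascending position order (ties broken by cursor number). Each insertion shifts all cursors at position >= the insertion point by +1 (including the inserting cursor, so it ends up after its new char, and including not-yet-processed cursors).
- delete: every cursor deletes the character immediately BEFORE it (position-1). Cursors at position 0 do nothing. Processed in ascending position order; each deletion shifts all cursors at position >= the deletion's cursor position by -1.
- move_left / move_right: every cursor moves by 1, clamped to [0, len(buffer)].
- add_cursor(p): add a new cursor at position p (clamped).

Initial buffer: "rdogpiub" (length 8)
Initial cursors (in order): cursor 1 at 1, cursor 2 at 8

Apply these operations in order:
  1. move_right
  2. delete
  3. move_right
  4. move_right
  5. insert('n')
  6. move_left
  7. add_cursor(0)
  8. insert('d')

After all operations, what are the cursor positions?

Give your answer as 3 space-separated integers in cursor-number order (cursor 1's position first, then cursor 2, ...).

After op 1 (move_right): buffer="rdogpiub" (len 8), cursors c1@2 c2@8, authorship ........
After op 2 (delete): buffer="rogpiu" (len 6), cursors c1@1 c2@6, authorship ......
After op 3 (move_right): buffer="rogpiu" (len 6), cursors c1@2 c2@6, authorship ......
After op 4 (move_right): buffer="rogpiu" (len 6), cursors c1@3 c2@6, authorship ......
After op 5 (insert('n')): buffer="rognpiun" (len 8), cursors c1@4 c2@8, authorship ...1...2
After op 6 (move_left): buffer="rognpiun" (len 8), cursors c1@3 c2@7, authorship ...1...2
After op 7 (add_cursor(0)): buffer="rognpiun" (len 8), cursors c3@0 c1@3 c2@7, authorship ...1...2
After op 8 (insert('d')): buffer="drogdnpiudn" (len 11), cursors c3@1 c1@5 c2@10, authorship 3...11...22

Answer: 5 10 1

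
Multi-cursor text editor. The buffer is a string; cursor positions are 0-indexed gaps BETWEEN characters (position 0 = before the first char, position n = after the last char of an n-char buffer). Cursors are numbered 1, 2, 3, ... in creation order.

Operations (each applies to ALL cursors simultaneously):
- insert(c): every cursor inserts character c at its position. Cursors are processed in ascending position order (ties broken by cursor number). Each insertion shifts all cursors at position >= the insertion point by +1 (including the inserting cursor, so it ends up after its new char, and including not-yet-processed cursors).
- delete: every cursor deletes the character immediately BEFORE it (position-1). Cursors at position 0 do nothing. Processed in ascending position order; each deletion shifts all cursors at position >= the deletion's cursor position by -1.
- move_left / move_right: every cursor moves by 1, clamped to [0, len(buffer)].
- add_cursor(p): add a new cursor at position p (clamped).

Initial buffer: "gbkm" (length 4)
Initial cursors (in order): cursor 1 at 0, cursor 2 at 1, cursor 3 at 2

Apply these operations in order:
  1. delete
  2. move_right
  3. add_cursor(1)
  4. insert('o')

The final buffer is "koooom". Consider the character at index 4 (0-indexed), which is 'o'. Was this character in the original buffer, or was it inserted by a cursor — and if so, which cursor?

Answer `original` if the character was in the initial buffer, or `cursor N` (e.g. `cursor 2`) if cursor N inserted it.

Answer: cursor 4

Derivation:
After op 1 (delete): buffer="km" (len 2), cursors c1@0 c2@0 c3@0, authorship ..
After op 2 (move_right): buffer="km" (len 2), cursors c1@1 c2@1 c3@1, authorship ..
After op 3 (add_cursor(1)): buffer="km" (len 2), cursors c1@1 c2@1 c3@1 c4@1, authorship ..
After op 4 (insert('o')): buffer="koooom" (len 6), cursors c1@5 c2@5 c3@5 c4@5, authorship .1234.
Authorship (.=original, N=cursor N): . 1 2 3 4 .
Index 4: author = 4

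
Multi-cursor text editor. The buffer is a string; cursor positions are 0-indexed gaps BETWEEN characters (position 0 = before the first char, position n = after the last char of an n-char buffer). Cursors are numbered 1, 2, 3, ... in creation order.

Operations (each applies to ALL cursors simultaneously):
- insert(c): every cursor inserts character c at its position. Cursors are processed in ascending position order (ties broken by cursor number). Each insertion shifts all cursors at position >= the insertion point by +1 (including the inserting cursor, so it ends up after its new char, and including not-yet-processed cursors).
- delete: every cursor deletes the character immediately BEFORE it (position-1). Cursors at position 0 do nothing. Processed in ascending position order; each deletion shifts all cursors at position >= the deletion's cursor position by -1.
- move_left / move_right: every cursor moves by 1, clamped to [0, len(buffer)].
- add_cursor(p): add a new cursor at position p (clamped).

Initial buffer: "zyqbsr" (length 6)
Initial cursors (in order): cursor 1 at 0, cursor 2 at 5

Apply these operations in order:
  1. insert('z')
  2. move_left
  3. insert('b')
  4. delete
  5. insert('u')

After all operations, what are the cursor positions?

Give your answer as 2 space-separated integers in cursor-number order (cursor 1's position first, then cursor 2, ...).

Answer: 1 8

Derivation:
After op 1 (insert('z')): buffer="zzyqbszr" (len 8), cursors c1@1 c2@7, authorship 1.....2.
After op 2 (move_left): buffer="zzyqbszr" (len 8), cursors c1@0 c2@6, authorship 1.....2.
After op 3 (insert('b')): buffer="bzzyqbsbzr" (len 10), cursors c1@1 c2@8, authorship 11.....22.
After op 4 (delete): buffer="zzyqbszr" (len 8), cursors c1@0 c2@6, authorship 1.....2.
After op 5 (insert('u')): buffer="uzzyqbsuzr" (len 10), cursors c1@1 c2@8, authorship 11.....22.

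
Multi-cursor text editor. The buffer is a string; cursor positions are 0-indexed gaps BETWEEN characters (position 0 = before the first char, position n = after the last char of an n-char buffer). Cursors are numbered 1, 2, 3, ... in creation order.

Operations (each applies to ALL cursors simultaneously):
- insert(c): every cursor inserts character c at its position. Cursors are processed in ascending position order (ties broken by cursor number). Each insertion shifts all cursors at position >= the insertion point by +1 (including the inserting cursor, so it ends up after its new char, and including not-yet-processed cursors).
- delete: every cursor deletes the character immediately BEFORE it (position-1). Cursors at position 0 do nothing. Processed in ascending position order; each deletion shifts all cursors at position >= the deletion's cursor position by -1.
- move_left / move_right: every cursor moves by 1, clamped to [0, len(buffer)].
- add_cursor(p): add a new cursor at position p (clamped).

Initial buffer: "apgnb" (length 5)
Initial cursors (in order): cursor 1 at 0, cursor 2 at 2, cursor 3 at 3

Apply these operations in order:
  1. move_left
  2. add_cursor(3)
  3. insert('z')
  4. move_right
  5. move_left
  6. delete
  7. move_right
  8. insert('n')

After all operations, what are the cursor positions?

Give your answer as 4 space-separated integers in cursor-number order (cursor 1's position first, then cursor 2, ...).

Answer: 2 4 6 8

Derivation:
After op 1 (move_left): buffer="apgnb" (len 5), cursors c1@0 c2@1 c3@2, authorship .....
After op 2 (add_cursor(3)): buffer="apgnb" (len 5), cursors c1@0 c2@1 c3@2 c4@3, authorship .....
After op 3 (insert('z')): buffer="zazpzgznb" (len 9), cursors c1@1 c2@3 c3@5 c4@7, authorship 1.2.3.4..
After op 4 (move_right): buffer="zazpzgznb" (len 9), cursors c1@2 c2@4 c3@6 c4@8, authorship 1.2.3.4..
After op 5 (move_left): buffer="zazpzgznb" (len 9), cursors c1@1 c2@3 c3@5 c4@7, authorship 1.2.3.4..
After op 6 (delete): buffer="apgnb" (len 5), cursors c1@0 c2@1 c3@2 c4@3, authorship .....
After op 7 (move_right): buffer="apgnb" (len 5), cursors c1@1 c2@2 c3@3 c4@4, authorship .....
After op 8 (insert('n')): buffer="anpngnnnb" (len 9), cursors c1@2 c2@4 c3@6 c4@8, authorship .1.2.3.4.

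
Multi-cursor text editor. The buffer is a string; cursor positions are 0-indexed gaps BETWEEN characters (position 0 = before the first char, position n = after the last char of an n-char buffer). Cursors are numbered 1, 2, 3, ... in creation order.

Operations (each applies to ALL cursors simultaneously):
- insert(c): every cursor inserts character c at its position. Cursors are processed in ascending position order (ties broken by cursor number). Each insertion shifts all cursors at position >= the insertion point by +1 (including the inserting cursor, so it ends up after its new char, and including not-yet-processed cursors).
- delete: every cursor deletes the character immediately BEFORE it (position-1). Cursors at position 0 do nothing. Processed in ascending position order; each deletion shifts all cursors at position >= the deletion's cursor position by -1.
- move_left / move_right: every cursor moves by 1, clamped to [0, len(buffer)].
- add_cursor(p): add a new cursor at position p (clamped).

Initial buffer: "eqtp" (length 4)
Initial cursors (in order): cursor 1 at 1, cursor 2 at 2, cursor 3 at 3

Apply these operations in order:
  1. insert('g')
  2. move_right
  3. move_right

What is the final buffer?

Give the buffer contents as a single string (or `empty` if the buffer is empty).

Answer: egqgtgp

Derivation:
After op 1 (insert('g')): buffer="egqgtgp" (len 7), cursors c1@2 c2@4 c3@6, authorship .1.2.3.
After op 2 (move_right): buffer="egqgtgp" (len 7), cursors c1@3 c2@5 c3@7, authorship .1.2.3.
After op 3 (move_right): buffer="egqgtgp" (len 7), cursors c1@4 c2@6 c3@7, authorship .1.2.3.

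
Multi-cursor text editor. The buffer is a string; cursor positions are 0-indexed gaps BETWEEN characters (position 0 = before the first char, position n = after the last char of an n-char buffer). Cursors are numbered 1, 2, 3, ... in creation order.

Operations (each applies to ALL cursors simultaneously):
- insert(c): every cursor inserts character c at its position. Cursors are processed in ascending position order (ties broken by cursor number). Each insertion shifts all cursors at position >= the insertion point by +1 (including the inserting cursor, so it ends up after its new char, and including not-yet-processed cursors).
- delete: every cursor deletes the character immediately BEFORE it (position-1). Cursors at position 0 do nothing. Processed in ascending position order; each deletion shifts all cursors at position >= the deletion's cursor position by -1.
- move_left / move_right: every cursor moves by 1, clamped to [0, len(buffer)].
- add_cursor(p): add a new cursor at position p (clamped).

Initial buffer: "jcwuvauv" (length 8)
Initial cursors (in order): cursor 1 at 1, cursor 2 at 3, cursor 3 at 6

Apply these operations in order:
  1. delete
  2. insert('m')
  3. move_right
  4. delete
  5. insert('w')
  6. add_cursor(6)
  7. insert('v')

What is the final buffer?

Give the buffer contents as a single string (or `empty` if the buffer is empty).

Answer: mwvmwvvmvwvv

Derivation:
After op 1 (delete): buffer="cuvuv" (len 5), cursors c1@0 c2@1 c3@3, authorship .....
After op 2 (insert('m')): buffer="mcmuvmuv" (len 8), cursors c1@1 c2@3 c3@6, authorship 1.2..3..
After op 3 (move_right): buffer="mcmuvmuv" (len 8), cursors c1@2 c2@4 c3@7, authorship 1.2..3..
After op 4 (delete): buffer="mmvmv" (len 5), cursors c1@1 c2@2 c3@4, authorship 12.3.
After op 5 (insert('w')): buffer="mwmwvmwv" (len 8), cursors c1@2 c2@4 c3@7, authorship 1122.33.
After op 6 (add_cursor(6)): buffer="mwmwvmwv" (len 8), cursors c1@2 c2@4 c4@6 c3@7, authorship 1122.33.
After op 7 (insert('v')): buffer="mwvmwvvmvwvv" (len 12), cursors c1@3 c2@6 c4@9 c3@11, authorship 111222.3433.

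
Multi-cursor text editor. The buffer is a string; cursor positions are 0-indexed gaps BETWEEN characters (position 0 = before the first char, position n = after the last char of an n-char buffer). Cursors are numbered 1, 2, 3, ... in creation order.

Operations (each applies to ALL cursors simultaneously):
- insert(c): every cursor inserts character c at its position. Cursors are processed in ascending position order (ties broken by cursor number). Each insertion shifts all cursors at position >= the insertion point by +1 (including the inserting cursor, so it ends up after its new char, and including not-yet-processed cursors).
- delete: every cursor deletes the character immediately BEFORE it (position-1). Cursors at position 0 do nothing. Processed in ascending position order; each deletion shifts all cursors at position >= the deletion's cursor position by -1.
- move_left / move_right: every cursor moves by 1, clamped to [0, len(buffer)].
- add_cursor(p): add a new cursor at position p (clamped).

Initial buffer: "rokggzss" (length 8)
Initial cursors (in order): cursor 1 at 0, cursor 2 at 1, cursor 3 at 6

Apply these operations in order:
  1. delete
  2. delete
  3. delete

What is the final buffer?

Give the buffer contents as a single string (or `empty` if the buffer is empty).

Answer: okss

Derivation:
After op 1 (delete): buffer="okggss" (len 6), cursors c1@0 c2@0 c3@4, authorship ......
After op 2 (delete): buffer="okgss" (len 5), cursors c1@0 c2@0 c3@3, authorship .....
After op 3 (delete): buffer="okss" (len 4), cursors c1@0 c2@0 c3@2, authorship ....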